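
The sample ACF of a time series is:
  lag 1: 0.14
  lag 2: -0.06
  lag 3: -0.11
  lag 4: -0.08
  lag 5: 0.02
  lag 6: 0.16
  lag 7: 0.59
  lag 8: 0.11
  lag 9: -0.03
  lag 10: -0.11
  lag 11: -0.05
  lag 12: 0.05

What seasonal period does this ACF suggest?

7

The largest autocorrelation is r_7 = 0.59; the remaining lags stay at or below 0.16.
The dominant spike at lag 7 indicates a seasonal period of 7.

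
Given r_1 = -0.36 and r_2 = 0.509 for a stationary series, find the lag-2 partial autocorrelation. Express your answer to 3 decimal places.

0.436

φ_{22} = (r_2 − r_1²) / (1 − r_1²)
r_1² = (-0.36)² = 0.1296
Numerator = 0.509 − 0.1296 = 0.3794; denominator = 1 − 0.1296 = 0.8704
φ_{22} = 0.3794 / 0.8704 = 0.436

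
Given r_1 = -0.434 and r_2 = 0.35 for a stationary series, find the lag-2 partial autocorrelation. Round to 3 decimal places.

φ_{22} = (r_2 − r_1²) / (1 − r_1²)
r_1² = (-0.434)² = 0.188356
Numerator = 0.35 − 0.1884 = 0.1616; denominator = 1 − 0.1884 = 0.8116
φ_{22} = 0.1616 / 0.8116 = 0.199

0.199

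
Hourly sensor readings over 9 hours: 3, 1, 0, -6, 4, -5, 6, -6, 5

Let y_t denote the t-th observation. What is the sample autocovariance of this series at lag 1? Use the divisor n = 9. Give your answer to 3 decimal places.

-15.080

Mean ȳ = (3 + 1 + 0 − 6 + 4 − 5 + 6 − 6 + 5)/9 = 0.2222
Σ_{t=1}^{8}(y_t−ȳ)(y_{t+1}−ȳ) = -135.7160
γ_1 = -135.7160 / 9 = -15.080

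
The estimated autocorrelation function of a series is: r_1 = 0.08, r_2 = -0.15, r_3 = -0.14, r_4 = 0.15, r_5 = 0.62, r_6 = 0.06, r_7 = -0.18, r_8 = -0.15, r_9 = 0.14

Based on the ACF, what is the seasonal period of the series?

5

The largest autocorrelation is r_5 = 0.62; the remaining lags stay at or below 0.15.
The dominant spike at lag 5 indicates a seasonal period of 5.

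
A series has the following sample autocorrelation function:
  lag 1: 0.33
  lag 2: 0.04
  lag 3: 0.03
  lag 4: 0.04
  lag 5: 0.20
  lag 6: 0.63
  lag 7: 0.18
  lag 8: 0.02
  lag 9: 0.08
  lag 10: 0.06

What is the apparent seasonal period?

6

The largest autocorrelation is r_6 = 0.63; the remaining lags stay at or below 0.33. The elevated value at lag 1 (0.33), dropping to 0.04 at lag 2, reflects decaying short-term dependence rather than seasonality.
The dominant spike at lag 6 indicates a seasonal period of 6.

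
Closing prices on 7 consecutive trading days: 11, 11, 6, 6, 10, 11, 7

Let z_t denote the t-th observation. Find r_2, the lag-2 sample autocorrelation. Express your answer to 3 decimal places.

Mean z̄ = (11 + 11 + 6 + 6 + 10 + 11 + 7)/7 = 8.8571
Deviations from mean: 2.1429, 2.1429, -2.8571, -2.8571, 1.1429, 2.1429, -1.8571
Numerator Σ_{t=1}^{5}(z_t−z̄)(z_{t+2}−z̄) = -23.7551
Denominator Σ(z_t−z̄)² = 34.8571
r_2 = -23.7551 / 34.8571 = -0.681

-0.681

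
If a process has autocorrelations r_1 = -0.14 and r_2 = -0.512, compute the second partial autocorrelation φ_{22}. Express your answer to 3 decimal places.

-0.542

φ_{22} = (r_2 − r_1²) / (1 − r_1²)
r_1² = (-0.14)² = 0.0196
Numerator = -0.512 − 0.0196 = -0.5316; denominator = 1 − 0.0196 = 0.9804
φ_{22} = -0.5316 / 0.9804 = -0.542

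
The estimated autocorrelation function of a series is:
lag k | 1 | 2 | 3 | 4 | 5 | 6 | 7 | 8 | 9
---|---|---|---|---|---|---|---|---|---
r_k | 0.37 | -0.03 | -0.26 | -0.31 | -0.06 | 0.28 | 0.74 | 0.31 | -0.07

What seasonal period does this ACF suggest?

The largest autocorrelation is r_7 = 0.74; the remaining lags stay at or below 0.37.
The dominant spike at lag 7 indicates a seasonal period of 7.

7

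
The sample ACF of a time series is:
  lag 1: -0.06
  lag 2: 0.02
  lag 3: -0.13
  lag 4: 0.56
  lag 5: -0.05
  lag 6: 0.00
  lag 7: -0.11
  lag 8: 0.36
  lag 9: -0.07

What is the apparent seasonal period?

4

The largest autocorrelation is r_4 = 0.56, with a weaker echo at lag 8 (0.36); the remaining lags stay at or below 0.02.
The dominant spike at lag 4 indicates a seasonal period of 4.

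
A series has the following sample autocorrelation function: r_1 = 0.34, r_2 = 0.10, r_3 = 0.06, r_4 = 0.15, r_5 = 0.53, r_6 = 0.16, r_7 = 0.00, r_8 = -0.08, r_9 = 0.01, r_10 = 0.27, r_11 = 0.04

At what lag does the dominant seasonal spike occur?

The largest autocorrelation is r_5 = 0.53; the remaining lags stay at or below 0.34. The elevated value at lag 1 (0.34), dropping to 0.10 at lag 2, reflects decaying short-term dependence rather than seasonality.
The dominant spike at lag 5 indicates a seasonal period of 5.

5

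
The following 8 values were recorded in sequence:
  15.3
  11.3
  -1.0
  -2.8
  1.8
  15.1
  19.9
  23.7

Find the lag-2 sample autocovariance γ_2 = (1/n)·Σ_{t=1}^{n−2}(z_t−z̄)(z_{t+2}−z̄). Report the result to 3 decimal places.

Mean z̄ = (15.3 + 11.3 − 1.0 − 2.8 + 1.8 + 15.1 + 19.9 + 23.7)/8 = 10.4125
Deviations: 4.8875, 0.8875, -11.4125, -13.2125, -8.6125, 4.6875, 9.4875, 13.2875
Σ_{t=1}^{6}(z_t−z̄)(z_{t+2}−z̄) = -50.5741
γ_2 = -50.5741 / 8 = -6.322

-6.322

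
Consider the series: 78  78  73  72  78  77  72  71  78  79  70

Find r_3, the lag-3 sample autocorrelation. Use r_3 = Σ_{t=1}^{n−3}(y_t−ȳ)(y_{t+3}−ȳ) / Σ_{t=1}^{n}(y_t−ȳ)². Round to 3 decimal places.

Mean ȳ = (78 + 78 + 73 + 72 + 78 + 77 + 72 + 71 + 78 + 79 + 70)/11 = 75.0909
Numerator Σ_{t=1}^{8}(y_t−ȳ)(y_{t+3}−ȳ) = 7.4298
Denominator Σ(y_t−ȳ)² = 118.9091
r_3 = 7.4298 / 118.9091 = 0.062

0.062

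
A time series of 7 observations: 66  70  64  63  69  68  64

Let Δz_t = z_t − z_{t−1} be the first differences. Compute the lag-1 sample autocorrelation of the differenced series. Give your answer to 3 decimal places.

-0.254

First differences Δz: 4, -6, -1, 6, -1, -4
Mean of differences = -0.3333
Numerator Σ(Δz_t−Δz̄)(Δz_{t+1}−Δz̄) = -26.7778
Denominator Σ(Δz_t−Δz̄)² = 105.3333
r_1(Δz) = -26.7778 / 105.3333 = -0.254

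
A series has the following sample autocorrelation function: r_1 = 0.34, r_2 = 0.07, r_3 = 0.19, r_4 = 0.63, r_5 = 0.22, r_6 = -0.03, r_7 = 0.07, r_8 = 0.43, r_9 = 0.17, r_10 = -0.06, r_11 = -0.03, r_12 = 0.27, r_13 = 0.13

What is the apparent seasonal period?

The largest autocorrelation is r_4 = 0.63, with a weaker echo at lag 8 (0.43); the remaining lags stay at or below 0.34. The elevated value at lag 1 (0.34), dropping to 0.07 at lag 2, reflects decaying short-term dependence rather than seasonality.
The dominant spike at lag 4 indicates a seasonal period of 4.

4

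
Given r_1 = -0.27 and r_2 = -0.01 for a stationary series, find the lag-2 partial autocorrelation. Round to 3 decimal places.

-0.089

φ_{22} = (r_2 − r_1²) / (1 − r_1²)
r_1² = (-0.27)² = 0.0729
Numerator = -0.01 − 0.0729 = -0.0829; denominator = 1 − 0.0729 = 0.9271
φ_{22} = -0.0829 / 0.9271 = -0.089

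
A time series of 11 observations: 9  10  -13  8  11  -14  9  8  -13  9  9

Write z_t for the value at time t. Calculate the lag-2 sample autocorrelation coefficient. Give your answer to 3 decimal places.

Mean z̄ = (9 + 10 − 13 + 8 + 11 − 14 + 9 + 8 − 13 + 9 + 9)/11 = 3.0000
Numerator Σ_{t=1}^{9}(z_t−z̄)(z_{t+2}−z̄) = -473.0000
Denominator Σ(z_t−z̄)² = 1108.0000
r_2 = -473.0000 / 1108.0000 = -0.427

-0.427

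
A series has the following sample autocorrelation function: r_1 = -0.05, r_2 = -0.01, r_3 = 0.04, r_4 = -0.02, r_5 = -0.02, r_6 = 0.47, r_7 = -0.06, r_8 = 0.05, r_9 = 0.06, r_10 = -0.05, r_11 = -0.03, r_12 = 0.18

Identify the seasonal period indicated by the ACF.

6

The largest autocorrelation is r_6 = 0.47, with a weaker echo at lag 12 (0.18); the remaining lags stay at or below 0.06.
The dominant spike at lag 6 indicates a seasonal period of 6.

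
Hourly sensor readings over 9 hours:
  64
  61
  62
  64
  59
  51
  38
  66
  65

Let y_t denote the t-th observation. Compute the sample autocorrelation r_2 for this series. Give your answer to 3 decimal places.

Mean ȳ = (64 + 61 + 62 + 64 + 59 + 51 + 38 + 66 + 65)/9 = 58.8889
Numerator Σ_{t=1}^{7}(y_t−ȳ)(y_{t+2}−ȳ) = -199.3580
Denominator Σ(y_t−ȳ)² = 652.8889
r_2 = -199.3580 / 652.8889 = -0.305

-0.305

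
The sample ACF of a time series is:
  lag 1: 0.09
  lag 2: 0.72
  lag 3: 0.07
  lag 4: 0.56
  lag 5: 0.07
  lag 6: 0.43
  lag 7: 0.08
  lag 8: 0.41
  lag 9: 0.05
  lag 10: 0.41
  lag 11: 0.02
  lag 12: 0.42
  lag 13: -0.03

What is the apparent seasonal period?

2

The largest autocorrelation is r_2 = 0.72, with weaker echoes at lags 4 (0.56), 6 (0.43), 8 (0.41), 10 (0.41) and 12 (0.42); the remaining lags stay at or below 0.09.
The dominant spike at lag 2 indicates a seasonal period of 2.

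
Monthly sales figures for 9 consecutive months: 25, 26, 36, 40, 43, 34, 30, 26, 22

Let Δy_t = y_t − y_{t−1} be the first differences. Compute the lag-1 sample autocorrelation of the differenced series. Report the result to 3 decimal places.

0.405

First differences Δy: 1, 10, 4, 3, -9, -4, -4, -4
Mean of differences = -0.3750
Numerator Σ(Δy_t−Δȳ)(Δy_{t+1}−Δȳ) = 102.8594
Denominator Σ(Δy_t−Δȳ)² = 253.8750
r_1(Δy) = 102.8594 / 253.8750 = 0.405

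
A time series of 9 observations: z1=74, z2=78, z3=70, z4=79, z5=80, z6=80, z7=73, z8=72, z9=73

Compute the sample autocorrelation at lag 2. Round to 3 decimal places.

Mean z̄ = (74 + 78 + 70 + 79 + 80 + 80 + 73 + 72 + 73)/9 = 75.4444
Σ(z_t−z̄)(z_{t+2}−z̄) = (7.8642) + (9.0864) + (-24.8025) + (16.1975) + (-11.1358) + (-15.6914) + (5.9753) = -12.5062
Denominator Σ(z_t−z̄)² = 116.2222
r_2 = -12.5062 / 116.2222 = -0.108

-0.108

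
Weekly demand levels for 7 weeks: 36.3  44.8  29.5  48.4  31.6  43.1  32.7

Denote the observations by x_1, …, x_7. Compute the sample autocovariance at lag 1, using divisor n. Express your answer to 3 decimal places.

Mean x̄ = (36.3 + 44.8 + 29.5 + 48.4 + 31.6 + 43.1 + 32.7)/7 = 38.0571
Σ_{t=1}^{6}(x_t−x̄)(x_{t+1}−x̄) = -284.4161
γ_1 = -284.4161 / 7 = -40.631

-40.631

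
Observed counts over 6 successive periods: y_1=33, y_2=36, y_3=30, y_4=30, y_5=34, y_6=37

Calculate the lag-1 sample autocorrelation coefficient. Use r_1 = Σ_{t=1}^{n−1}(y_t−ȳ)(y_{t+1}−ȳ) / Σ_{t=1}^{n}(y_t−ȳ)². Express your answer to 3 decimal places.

Mean ȳ = (33 + 36 + 30 + 30 + 34 + 37)/6 = 33.3333
Deviations from mean: -0.3333, 2.6667, -3.3333, -3.3333, 0.6667, 3.6667
Numerator Σ_{t=1}^{5}(y_t−ȳ)(y_{t+1}−ȳ) = 1.5556
Denominator Σ(y_t−ȳ)² = 43.3333
r_1 = 1.5556 / 43.3333 = 0.036

0.036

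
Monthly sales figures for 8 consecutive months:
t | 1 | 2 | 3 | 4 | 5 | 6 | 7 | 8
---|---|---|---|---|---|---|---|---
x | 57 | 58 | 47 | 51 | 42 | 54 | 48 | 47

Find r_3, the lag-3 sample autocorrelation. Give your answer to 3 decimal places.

Mean x̄ = (57 + 58 + 47 + 51 + 42 + 54 + 48 + 47)/8 = 50.5000
Deviations from mean: 6.5000, 7.5000, -3.5000, 0.5000, -8.5000, 3.5000, -2.5000, -3.5000
Numerator Σ_{t=1}^{5}(x_t−x̄)(x_{t+3}−x̄) = -44.2500
Denominator Σ(x_t−x̄)² = 214.0000
r_3 = -44.2500 / 214.0000 = -0.207

-0.207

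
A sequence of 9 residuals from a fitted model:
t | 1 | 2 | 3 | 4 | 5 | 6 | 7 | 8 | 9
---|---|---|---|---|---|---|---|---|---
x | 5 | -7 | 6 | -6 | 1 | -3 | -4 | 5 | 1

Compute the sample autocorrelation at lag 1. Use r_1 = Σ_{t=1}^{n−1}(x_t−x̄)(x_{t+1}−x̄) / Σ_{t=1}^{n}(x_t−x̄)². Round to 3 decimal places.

-0.642

Mean x̄ = (5 − 7 + 6 − 6 + 1 − 3 − 4 + 5 + 1)/9 = -0.2222
Numerator Σ_{t=1}^{8}(x_t−x̄)(x_{t+1}−x̄) = -126.8272
Denominator Σ(x_t−x̄)² = 197.5556
r_1 = -126.8272 / 197.5556 = -0.642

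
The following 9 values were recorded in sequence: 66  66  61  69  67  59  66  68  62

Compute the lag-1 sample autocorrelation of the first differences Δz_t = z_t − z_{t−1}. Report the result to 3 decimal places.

First differences Δz: 0, -5, 8, -2, -8, 7, 2, -6
Mean of differences = -0.5000
Numerator Σ(Δz_t−Δz̄)(Δz_{t+1}−Δz̄) = -93.2500
Denominator Σ(Δz_t−Δz̄)² = 244.0000
r_1(Δz) = -93.2500 / 244.0000 = -0.382

-0.382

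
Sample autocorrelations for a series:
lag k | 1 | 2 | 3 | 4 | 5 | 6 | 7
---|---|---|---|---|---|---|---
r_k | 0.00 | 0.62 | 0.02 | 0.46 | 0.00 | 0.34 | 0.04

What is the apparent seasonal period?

2

The largest autocorrelation is r_2 = 0.62, with weaker echoes at lags 4 (0.46) and 6 (0.34); the remaining lags stay at or below 0.04.
The dominant spike at lag 2 indicates a seasonal period of 2.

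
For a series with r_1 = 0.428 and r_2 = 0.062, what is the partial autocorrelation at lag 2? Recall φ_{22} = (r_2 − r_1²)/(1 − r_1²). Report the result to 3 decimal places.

-0.148

φ_{22} = (r_2 − r_1²) / (1 − r_1²)
r_1² = (0.428)² = 0.183184
Numerator = 0.062 − 0.1832 = -0.1212; denominator = 1 − 0.1832 = 0.8168
φ_{22} = -0.1212 / 0.8168 = -0.148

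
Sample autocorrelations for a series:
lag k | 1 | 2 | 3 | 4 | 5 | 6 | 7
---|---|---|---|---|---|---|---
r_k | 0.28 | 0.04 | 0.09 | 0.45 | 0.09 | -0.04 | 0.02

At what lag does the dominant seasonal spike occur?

4

The largest autocorrelation is r_4 = 0.45; the remaining lags stay at or below 0.28. The elevated value at lag 1 (0.28), dropping to 0.04 at lag 2, reflects decaying short-term dependence rather than seasonality.
The dominant spike at lag 4 indicates a seasonal period of 4.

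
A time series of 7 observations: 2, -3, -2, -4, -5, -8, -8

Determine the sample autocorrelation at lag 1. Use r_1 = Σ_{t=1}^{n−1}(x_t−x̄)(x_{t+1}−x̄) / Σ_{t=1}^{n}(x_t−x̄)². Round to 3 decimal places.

Mean x̄ = (2 − 3 − 2 − 4 − 5 − 8 − 8)/7 = -4.0000
Σ(x_t−x̄)(x_{t+1}−x̄) = (6.0000) + (2.0000) + (0.0000) + (0.0000) + (4.0000) + (16.0000) = 28.0000
Denominator Σ(x_t−x̄)² = 74.0000
r_1 = 28.0000 / 74.0000 = 0.378

0.378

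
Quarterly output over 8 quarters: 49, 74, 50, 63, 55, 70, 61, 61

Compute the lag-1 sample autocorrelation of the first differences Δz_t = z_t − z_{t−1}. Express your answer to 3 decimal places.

First differences Δz: 25, -24, 13, -8, 15, -9, 0
Mean of differences = 1.7143
Numerator Σ(Δz_t−Δz̄)(Δz_{t+1}−Δz̄) = -1251.6531
Denominator Σ(Δz_t−Δz̄)² = 1719.4286
r_1(Δz) = -1251.6531 / 1719.4286 = -0.728

-0.728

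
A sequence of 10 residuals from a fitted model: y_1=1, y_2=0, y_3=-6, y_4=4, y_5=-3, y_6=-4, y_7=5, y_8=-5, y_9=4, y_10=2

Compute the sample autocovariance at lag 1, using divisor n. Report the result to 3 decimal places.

-8.204

Mean ȳ = (1 + 0 − 6 + 4 − 3 − 4 + 5 − 5 + 4 + 2)/10 = -0.2000
Σ_{t=1}^{9}(y_t−ȳ)(y_{t+1}−ȳ) = -82.0400
γ_1 = -82.0400 / 10 = -8.204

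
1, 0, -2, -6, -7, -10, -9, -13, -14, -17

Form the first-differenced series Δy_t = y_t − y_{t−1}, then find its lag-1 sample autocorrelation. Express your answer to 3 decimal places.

First differences Δy: -1, -2, -4, -1, -3, 1, -4, -1, -3
Mean of differences = -2.0000
Numerator Σ(Δy_t−Δȳ)(Δy_{t+1}−Δȳ) = -15.0000
Denominator Σ(Δy_t−Δȳ)² = 22.0000
r_1(Δy) = -15.0000 / 22.0000 = -0.682

-0.682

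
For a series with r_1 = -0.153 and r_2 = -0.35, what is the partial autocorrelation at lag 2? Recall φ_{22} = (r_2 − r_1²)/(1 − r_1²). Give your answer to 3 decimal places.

φ_{22} = (r_2 − r_1²) / (1 − r_1²)
r_1² = (-0.153)² = 0.023409
Numerator = -0.35 − 0.0234 = -0.3734; denominator = 1 − 0.0234 = 0.9766
φ_{22} = -0.3734 / 0.9766 = -0.382

-0.382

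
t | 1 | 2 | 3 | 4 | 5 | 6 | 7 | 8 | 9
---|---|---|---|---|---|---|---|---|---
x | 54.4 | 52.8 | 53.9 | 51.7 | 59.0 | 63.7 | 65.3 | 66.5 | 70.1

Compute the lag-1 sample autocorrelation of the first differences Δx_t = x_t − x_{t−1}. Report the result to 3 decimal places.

-0.041

First differences Δx: -1.6, 1.1, -2.2, 7.3, 4.7, 1.6, 1.2, 3.6
Mean of differences = 1.9625
Numerator Σ(Δx_t−Δx̄)(Δx_{t+1}−Δx̄) = -2.9077
Denominator Σ(Δx_t−Δx̄)² = 70.1388
r_1(Δx) = -2.9077 / 70.1388 = -0.041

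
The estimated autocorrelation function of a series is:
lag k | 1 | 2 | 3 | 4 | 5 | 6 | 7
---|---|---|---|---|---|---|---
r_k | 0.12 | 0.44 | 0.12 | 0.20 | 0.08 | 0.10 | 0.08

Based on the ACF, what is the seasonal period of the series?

2

The largest autocorrelation is r_2 = 0.44, with a weaker echo at lag 4 (0.20); the remaining lags stay at or below 0.12.
The dominant spike at lag 2 indicates a seasonal period of 2.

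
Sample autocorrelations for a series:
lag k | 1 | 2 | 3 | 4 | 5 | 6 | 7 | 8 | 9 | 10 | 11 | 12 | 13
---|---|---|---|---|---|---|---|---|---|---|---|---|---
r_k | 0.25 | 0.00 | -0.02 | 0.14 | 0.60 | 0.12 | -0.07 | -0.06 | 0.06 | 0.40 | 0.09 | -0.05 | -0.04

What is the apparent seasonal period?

The largest autocorrelation is r_5 = 0.60, with a weaker echo at lag 10 (0.40); the remaining lags stay at or below 0.25. The elevated value at lag 1 (0.25), dropping to 0.00 at lag 2, reflects decaying short-term dependence rather than seasonality.
The dominant spike at lag 5 indicates a seasonal period of 5.

5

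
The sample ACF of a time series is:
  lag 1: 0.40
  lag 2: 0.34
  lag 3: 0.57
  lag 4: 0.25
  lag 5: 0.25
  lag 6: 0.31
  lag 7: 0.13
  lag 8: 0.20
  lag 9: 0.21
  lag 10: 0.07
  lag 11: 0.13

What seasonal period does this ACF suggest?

The largest autocorrelation is r_3 = 0.57; the remaining lags stay at or below 0.40. The elevated value at lag 1 (0.40), dropping to 0.34 at lag 2, reflects decaying short-term dependence rather than seasonality.
The dominant spike at lag 3 indicates a seasonal period of 3.

3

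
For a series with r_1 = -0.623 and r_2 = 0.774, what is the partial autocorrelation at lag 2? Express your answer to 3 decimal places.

φ_{22} = (r_2 − r_1²) / (1 − r_1²)
r_1² = (-0.623)² = 0.388129
Numerator = 0.774 − 0.3881 = 0.3859; denominator = 1 − 0.3881 = 0.6119
φ_{22} = 0.3859 / 0.6119 = 0.631

0.631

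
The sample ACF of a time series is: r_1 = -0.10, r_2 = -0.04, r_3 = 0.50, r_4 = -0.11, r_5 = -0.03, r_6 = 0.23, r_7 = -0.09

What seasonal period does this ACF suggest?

3

The largest autocorrelation is r_3 = 0.50, with a weaker echo at lag 6 (0.23); the remaining lags stay at or below -0.03.
The dominant spike at lag 3 indicates a seasonal period of 3.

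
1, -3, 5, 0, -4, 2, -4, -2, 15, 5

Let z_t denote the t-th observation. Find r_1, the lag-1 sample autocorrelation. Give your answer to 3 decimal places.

Mean z̄ = (1 − 3 + 5 + 0 − 4 + 2 − 4 − 2 + 15 + 5)/10 = 1.5000
Numerator Σ_{t=1}^{9}(z_t−z̄)(z_{t+1}−z̄) = 3.2500
Denominator Σ(z_t−z̄)² = 302.5000
r_1 = 3.2500 / 302.5000 = 0.011

0.011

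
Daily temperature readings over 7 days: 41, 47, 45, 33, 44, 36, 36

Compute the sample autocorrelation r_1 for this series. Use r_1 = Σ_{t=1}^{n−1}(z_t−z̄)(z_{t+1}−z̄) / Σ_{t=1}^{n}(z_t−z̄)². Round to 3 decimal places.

Mean z̄ = (41 + 47 + 45 + 33 + 44 + 36 + 36)/7 = 40.2857
Deviations from mean: 0.7143, 6.7143, 4.7143, -7.2857, 3.7143, -4.2857, -4.2857
Σ(z_t−z̄)(z_{t+1}−z̄) = (4.7959) + (31.6531) + (-34.3469) + (-27.0612) + (-15.9184) + (18.3673) = -22.5102
Denominator Σ(z_t−z̄)² = 171.4286
r_1 = -22.5102 / 171.4286 = -0.131

-0.131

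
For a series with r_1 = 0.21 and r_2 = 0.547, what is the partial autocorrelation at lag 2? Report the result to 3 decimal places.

φ_{22} = (r_2 − r_1²) / (1 − r_1²)
r_1² = (0.21)² = 0.0441
Numerator = 0.547 − 0.0441 = 0.5029; denominator = 1 − 0.0441 = 0.9559
φ_{22} = 0.5029 / 0.9559 = 0.526

0.526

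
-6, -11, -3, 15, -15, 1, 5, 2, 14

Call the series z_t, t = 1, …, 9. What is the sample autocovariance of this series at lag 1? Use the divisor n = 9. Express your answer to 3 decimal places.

-15.746

Mean z̄ = (-6 − 11 − 3 + 15 − 15 + 1 + 5 + 2 + 14)/9 = 0.2222
Σ_{t=1}^{8}(z_t−z̄)(z_{t+1}−z̄) = -141.7160
γ_1 = -141.7160 / 9 = -15.746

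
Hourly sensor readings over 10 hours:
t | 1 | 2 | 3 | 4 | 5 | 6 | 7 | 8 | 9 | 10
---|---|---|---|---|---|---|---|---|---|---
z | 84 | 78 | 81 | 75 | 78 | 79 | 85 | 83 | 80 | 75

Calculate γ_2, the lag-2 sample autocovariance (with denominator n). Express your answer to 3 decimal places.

-1.088

Mean z̄ = (84 + 78 + 81 + 75 + 78 + 79 + 85 + 83 + 80 + 75)/10 = 79.8000
Σ_{t=1}^{8}(z_t−z̄)(z_{t+2}−z̄) = -10.8800
γ_2 = -10.8800 / 10 = -1.088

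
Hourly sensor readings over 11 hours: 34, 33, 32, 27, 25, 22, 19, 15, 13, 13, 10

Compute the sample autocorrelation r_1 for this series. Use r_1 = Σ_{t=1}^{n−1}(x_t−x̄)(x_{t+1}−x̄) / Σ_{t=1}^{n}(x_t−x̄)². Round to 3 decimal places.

Mean x̄ = (34 + 33 + 32 + 27 + 25 + 22 + 19 + 15 + 13 + 13 + 10)/11 = 22.0909
Numerator Σ_{t=1}^{10}(x_t−x̄)(x_{t+1}−x̄) = 579.9008
Denominator Σ(x_t−x̄)² = 762.9091
r_1 = 579.9008 / 762.9091 = 0.760

0.760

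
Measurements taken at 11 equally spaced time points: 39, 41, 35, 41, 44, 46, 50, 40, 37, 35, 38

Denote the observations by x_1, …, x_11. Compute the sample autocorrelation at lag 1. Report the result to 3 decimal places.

0.451

Mean x̄ = (39 + 41 + 35 + 41 + 44 + 46 + 50 + 40 + 37 + 35 + 38)/11 = 40.5455
Numerator Σ_{t=1}^{10}(x_t−x̄)(x_{t+1}−x̄) = 96.7934
Denominator Σ(x_t−x̄)² = 214.7273
r_1 = 96.7934 / 214.7273 = 0.451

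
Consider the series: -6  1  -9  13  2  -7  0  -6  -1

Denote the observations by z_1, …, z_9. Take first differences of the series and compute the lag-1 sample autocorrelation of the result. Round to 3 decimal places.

First differences Δz: 7, -10, 22, -11, -9, 7, -6, 5
Mean of differences = 0.6250
Numerator Σ(Δz_t−Δz̄)(Δz_{t+1}−Δz̄) = -564.0156
Denominator Σ(Δz_t−Δz̄)² = 941.8750
r_1(Δz) = -564.0156 / 941.8750 = -0.599

-0.599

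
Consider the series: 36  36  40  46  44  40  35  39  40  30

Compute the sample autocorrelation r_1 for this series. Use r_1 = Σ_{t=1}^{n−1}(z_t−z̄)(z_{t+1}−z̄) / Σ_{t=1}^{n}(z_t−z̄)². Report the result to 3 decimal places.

0.226

Mean z̄ = (36 + 36 + 40 + 46 + 44 + 40 + 35 + 39 + 40 + 30)/10 = 38.6000
Numerator Σ_{t=1}^{9}(z_t−z̄)(z_{t+1}−z̄) = 43.0400
Denominator Σ(z_t−z̄)² = 190.4000
r_1 = 43.0400 / 190.4000 = 0.226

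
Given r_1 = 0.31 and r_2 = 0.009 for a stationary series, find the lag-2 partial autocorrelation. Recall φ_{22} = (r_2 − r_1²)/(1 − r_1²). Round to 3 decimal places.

φ_{22} = (r_2 − r_1²) / (1 − r_1²)
r_1² = (0.31)² = 0.0961
Numerator = 0.009 − 0.0961 = -0.0871; denominator = 1 − 0.0961 = 0.9039
φ_{22} = -0.0871 / 0.9039 = -0.096

-0.096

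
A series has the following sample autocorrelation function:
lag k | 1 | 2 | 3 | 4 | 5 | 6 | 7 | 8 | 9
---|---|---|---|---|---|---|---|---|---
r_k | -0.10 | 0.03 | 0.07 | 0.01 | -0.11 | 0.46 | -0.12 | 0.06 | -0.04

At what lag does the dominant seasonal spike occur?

6

The largest autocorrelation is r_6 = 0.46; the remaining lags stay at or below 0.07.
The dominant spike at lag 6 indicates a seasonal period of 6.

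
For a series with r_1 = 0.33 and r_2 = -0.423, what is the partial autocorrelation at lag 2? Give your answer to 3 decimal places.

φ_{22} = (r_2 − r_1²) / (1 − r_1²)
r_1² = (0.33)² = 0.1089
Numerator = -0.423 − 0.1089 = -0.5319; denominator = 1 − 0.1089 = 0.8911
φ_{22} = -0.5319 / 0.8911 = -0.597

-0.597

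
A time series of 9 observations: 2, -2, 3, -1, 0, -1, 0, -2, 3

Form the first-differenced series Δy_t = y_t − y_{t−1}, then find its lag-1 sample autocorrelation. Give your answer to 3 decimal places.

-0.653

First differences Δy: -4, 5, -4, 1, -1, 1, -2, 5
Mean of differences = 0.1250
Numerator Σ(Δy_t−Δȳ)(Δy_{t+1}−Δȳ) = -58.0156
Denominator Σ(Δy_t−Δȳ)² = 88.8750
r_1(Δy) = -58.0156 / 88.8750 = -0.653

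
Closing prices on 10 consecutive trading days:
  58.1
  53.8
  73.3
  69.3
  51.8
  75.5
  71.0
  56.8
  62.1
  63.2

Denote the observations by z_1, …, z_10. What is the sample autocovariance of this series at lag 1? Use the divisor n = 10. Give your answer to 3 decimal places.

-14.449

Mean z̄ = (58.1 + 53.8 + 73.3 + 69.3 + 51.8 + 75.5 + 71.0 + 56.8 + 62.1 + 63.2)/10 = 63.4900
Σ_{t=1}^{9}(z_t−z̄)(z_{t+1}−z̄) = -144.4941
γ_1 = -144.4941 / 10 = -14.449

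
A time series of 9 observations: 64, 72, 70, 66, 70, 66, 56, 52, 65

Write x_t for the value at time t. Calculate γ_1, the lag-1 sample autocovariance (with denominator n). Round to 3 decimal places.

Mean x̄ = (64 + 72 + 70 + 66 + 70 + 66 + 56 + 52 + 65)/9 = 64.5556
Σ_{t=1}^{8}(x_t−x̄)(x_{t+1}−x̄) = 149.4691
γ_1 = 149.4691 / 9 = 16.608

16.608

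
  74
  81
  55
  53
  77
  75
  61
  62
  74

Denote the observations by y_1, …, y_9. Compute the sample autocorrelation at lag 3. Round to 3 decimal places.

Mean ȳ = (74 + 81 + 55 + 53 + 77 + 75 + 61 + 62 + 74)/9 = 68.0000
Σ(y_t−ȳ)(y_{t+3}−ȳ) = (-90.0000) + (117.0000) + (-91.0000) + (105.0000) + (-54.0000) + (42.0000) = 29.0000
Denominator Σ(y_t−ȳ)² = 850.0000
r_3 = 29.0000 / 850.0000 = 0.034

0.034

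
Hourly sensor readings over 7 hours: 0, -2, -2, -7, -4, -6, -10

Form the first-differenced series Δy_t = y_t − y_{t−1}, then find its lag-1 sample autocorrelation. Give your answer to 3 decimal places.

First differences Δy: -2, 0, -5, 3, -2, -4
Mean of differences = -1.6667
Numerator Σ(Δy_t−Δȳ)(Δy_{t+1}−Δȳ) = -22.4444
Denominator Σ(Δy_t−Δȳ)² = 41.3333
r_1(Δy) = -22.4444 / 41.3333 = -0.543

-0.543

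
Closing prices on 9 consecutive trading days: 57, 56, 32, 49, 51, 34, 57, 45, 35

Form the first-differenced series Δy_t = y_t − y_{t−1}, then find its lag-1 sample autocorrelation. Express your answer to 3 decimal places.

-0.518

First differences Δy: -1, -24, 17, 2, -17, 23, -12, -10
Mean of differences = -2.7500
Numerator Σ(Δy_t−Δȳ)(Δy_{t+1}−Δȳ) = -968.8125
Denominator Σ(Δy_t−Δȳ)² = 1871.5000
r_1(Δy) = -968.8125 / 1871.5000 = -0.518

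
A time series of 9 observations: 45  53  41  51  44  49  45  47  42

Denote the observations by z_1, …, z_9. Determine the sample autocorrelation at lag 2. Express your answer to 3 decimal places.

0.568

Mean z̄ = (45 + 53 + 41 + 51 + 44 + 49 + 45 + 47 + 42)/9 = 46.3333
Σ(z_t−z̄)(z_{t+2}−z̄) = (7.1111) + (31.1111) + (12.4444) + (12.4444) + (3.1111) + (1.7778) + (5.7778) = 73.7778
Denominator Σ(z_t−z̄)² = 130.0000
r_2 = 73.7778 / 130.0000 = 0.568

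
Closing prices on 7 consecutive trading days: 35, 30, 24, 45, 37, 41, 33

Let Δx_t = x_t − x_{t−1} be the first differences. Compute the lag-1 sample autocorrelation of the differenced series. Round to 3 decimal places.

First differences Δx: -5, -6, 21, -8, 4, -8
Mean of differences = -0.3333
Numerator Σ(Δx_t−Δx̄)(Δx_{t+1}−Δx̄) = -324.4444
Denominator Σ(Δx_t−Δx̄)² = 645.3333
r_1(Δx) = -324.4444 / 645.3333 = -0.503

-0.503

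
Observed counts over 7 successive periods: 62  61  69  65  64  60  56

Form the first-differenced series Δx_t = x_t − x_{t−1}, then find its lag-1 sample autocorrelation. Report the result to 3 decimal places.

-0.167

First differences Δx: -1, 8, -4, -1, -4, -4
Mean of differences = -1.0000
Numerator Σ(Δx_t−Δx̄)(Δx_{t+1}−Δx̄) = -18.0000
Denominator Σ(Δx_t−Δx̄)² = 108.0000
r_1(Δx) = -18.0000 / 108.0000 = -0.167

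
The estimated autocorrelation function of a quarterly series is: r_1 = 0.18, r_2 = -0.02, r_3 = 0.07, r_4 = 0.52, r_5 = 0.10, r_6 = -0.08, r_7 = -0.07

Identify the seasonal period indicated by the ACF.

The largest autocorrelation is r_4 = 0.52; the remaining lags stay at or below 0.18.
The dominant spike at lag 4 indicates a seasonal period of 4.

4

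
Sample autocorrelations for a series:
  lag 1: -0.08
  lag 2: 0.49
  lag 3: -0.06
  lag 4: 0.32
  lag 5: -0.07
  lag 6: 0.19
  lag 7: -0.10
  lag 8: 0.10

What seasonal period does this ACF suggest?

The largest autocorrelation is r_2 = 0.49, with weaker echoes at lags 4 (0.32) and 6 (0.19); the remaining lags stay at or below 0.10.
The dominant spike at lag 2 indicates a seasonal period of 2.

2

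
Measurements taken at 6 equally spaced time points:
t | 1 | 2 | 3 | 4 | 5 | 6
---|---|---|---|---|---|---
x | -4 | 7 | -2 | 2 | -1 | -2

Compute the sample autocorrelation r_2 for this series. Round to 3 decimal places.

0.256

Mean x̄ = (-4 + 7 − 2 + 2 − 1 − 2)/6 = 0.0000
Deviations from mean: -4.0000, 7.0000, -2.0000, 2.0000, -1.0000, -2.0000
Numerator Σ_{t=1}^{4}(x_t−x̄)(x_{t+2}−x̄) = 20.0000
Denominator Σ(x_t−x̄)² = 78.0000
r_2 = 20.0000 / 78.0000 = 0.256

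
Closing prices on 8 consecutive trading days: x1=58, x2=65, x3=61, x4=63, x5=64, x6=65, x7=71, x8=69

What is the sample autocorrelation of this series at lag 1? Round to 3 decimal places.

0.277

Mean x̄ = (58 + 65 + 61 + 63 + 64 + 65 + 71 + 69)/8 = 64.5000
Deviations from mean: -6.5000, 0.5000, -3.5000, -1.5000, -0.5000, 0.5000, 6.5000, 4.5000
Numerator Σ_{t=1}^{7}(x_t−x̄)(x_{t+1}−x̄) = 33.2500
Denominator Σ(x_t−x̄)² = 120.0000
r_1 = 33.2500 / 120.0000 = 0.277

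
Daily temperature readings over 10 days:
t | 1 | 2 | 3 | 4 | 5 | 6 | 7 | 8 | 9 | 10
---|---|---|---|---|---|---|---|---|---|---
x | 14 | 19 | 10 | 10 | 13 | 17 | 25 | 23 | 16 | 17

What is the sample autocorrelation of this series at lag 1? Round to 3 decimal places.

0.432

Mean x̄ = (14 + 19 + 10 + 10 + 13 + 17 + 25 + 23 + 16 + 17)/10 = 16.4000
Numerator Σ_{t=1}^{9}(x_t−x̄)(x_{t+1}−x̄) = 96.8400
Denominator Σ(x_t−x̄)² = 224.4000
r_1 = 96.8400 / 224.4000 = 0.432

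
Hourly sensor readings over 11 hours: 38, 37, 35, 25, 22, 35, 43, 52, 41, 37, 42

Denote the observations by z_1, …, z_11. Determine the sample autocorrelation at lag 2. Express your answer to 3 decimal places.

Mean z̄ = (38 + 37 + 35 + 25 + 22 + 35 + 43 + 52 + 41 + 37 + 42)/11 = 37.0000
Numerator Σ_{t=1}^{9}(z_t−z̄)(z_{t+2}−z̄) = -24.0000
Denominator Σ(z_t−z̄)² = 680.0000
r_2 = -24.0000 / 680.0000 = -0.035

-0.035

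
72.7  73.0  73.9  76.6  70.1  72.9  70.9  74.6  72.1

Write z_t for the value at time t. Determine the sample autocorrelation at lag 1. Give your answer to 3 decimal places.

-0.382

Mean z̄ = (72.7 + 73.0 + 73.9 + 76.6 + 70.1 + 72.9 + 70.9 + 74.6 + 72.1)/9 = 72.9778
Numerator Σ_{t=1}^{8}(z_t−z̄)(z_{t+1}−z̄) = -11.4783
Denominator Σ(z_t−z̄)² = 30.0556
r_1 = -11.4783 / 30.0556 = -0.382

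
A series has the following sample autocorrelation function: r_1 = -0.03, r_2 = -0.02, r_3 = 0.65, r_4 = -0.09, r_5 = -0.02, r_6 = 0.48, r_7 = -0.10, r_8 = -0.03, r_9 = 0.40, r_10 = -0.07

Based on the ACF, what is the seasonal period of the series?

3

The largest autocorrelation is r_3 = 0.65, with weaker echoes at lags 6 (0.48) and 9 (0.40); the remaining lags stay at or below -0.02.
The dominant spike at lag 3 indicates a seasonal period of 3.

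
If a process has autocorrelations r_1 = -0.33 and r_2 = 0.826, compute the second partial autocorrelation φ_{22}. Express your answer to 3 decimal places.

φ_{22} = (r_2 − r_1²) / (1 − r_1²)
r_1² = (-0.33)² = 0.1089
Numerator = 0.826 − 0.1089 = 0.7171; denominator = 1 − 0.1089 = 0.8911
φ_{22} = 0.7171 / 0.8911 = 0.805

0.805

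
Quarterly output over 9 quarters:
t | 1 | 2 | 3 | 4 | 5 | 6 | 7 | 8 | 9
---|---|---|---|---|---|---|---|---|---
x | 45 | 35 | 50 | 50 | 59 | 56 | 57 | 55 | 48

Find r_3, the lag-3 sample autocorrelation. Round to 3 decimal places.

Mean x̄ = (45 + 35 + 50 + 50 + 59 + 56 + 57 + 55 + 48)/9 = 50.5556
Numerator Σ_{t=1}^{6}(x_t−x̄)(x_{t+3}−x̄) = -111.2593
Denominator Σ(x_t−x̄)² = 442.2222
r_3 = -111.2593 / 442.2222 = -0.252

-0.252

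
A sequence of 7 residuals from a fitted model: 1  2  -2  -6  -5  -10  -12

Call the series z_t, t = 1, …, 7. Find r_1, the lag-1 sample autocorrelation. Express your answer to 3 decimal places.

Mean z̄ = (1 + 2 − 2 − 6 − 5 − 10 − 12)/7 = -4.5714
Deviations from mean: 5.5714, 6.5714, 2.5714, -1.4286, -0.4286, -5.4286, -7.4286
Σ(z_t−z̄)(z_{t+1}−z̄) = (36.6122) + (16.8980) + (-3.6735) + (0.6122) + (2.3265) + (40.3265) = 93.1020
Denominator Σ(z_t−z̄)² = 167.7143
r_1 = 93.1020 / 167.7143 = 0.555

0.555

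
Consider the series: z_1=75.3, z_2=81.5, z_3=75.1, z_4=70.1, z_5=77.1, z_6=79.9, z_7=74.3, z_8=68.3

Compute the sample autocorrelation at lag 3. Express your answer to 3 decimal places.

Mean z̄ = (75.3 + 81.5 + 75.1 + 70.1 + 77.1 + 79.9 + 74.3 + 68.3)/8 = 75.2000
Deviations from mean: 0.1000, 6.3000, -0.1000, -5.1000, 1.9000, 4.7000, -0.9000, -6.9000
Σ(z_t−z̄)(z_{t+3}−z̄) = (-0.5100) + (11.9700) + (-0.4700) + (4.5900) + (-13.1100) = 2.4700
Denominator Σ(z_t−z̄)² = 139.8400
r_3 = 2.4700 / 139.8400 = 0.018

0.018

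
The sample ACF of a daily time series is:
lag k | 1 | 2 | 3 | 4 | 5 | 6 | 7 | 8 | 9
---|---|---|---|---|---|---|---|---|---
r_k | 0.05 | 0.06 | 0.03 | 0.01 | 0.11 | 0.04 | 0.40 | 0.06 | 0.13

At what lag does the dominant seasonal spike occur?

7

The largest autocorrelation is r_7 = 0.40; the remaining lags stay at or below 0.13.
The dominant spike at lag 7 indicates a seasonal period of 7.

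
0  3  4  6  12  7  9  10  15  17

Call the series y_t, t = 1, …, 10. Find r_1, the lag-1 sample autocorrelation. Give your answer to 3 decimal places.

Mean ȳ = (0 + 3 + 4 + 6 + 12 + 7 + 9 + 10 + 15 + 17)/10 = 8.3000
Numerator Σ_{t=1}^{9}(y_t−ȳ)(y_{t+1}−ȳ) = 133.3100
Denominator Σ(y_t−ȳ)² = 260.1000
r_1 = 133.3100 / 260.1000 = 0.513

0.513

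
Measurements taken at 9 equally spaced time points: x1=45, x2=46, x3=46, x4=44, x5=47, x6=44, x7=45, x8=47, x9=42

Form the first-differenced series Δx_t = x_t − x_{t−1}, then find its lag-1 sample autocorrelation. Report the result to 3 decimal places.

-0.497

First differences Δx: 1, 0, -2, 3, -3, 1, 2, -5
Mean of differences = -0.3750
Numerator Σ(Δx_t−Δx̄)(Δx_{t+1}−Δx̄) = -25.7656
Denominator Σ(Δx_t−Δx̄)² = 51.8750
r_1(Δx) = -25.7656 / 51.8750 = -0.497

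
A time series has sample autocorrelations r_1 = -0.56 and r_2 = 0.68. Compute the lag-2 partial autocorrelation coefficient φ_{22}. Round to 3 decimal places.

φ_{22} = (r_2 − r_1²) / (1 − r_1²)
r_1² = (-0.56)² = 0.3136
Numerator = 0.68 − 0.3136 = 0.3664; denominator = 1 − 0.3136 = 0.6864
φ_{22} = 0.3664 / 0.6864 = 0.534

0.534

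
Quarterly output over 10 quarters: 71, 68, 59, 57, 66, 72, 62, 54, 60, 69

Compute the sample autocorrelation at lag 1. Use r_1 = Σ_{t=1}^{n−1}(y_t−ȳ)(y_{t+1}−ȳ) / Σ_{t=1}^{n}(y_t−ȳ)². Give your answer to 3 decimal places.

0.188

Mean ȳ = (71 + 68 + 59 + 57 + 66 + 72 + 62 + 54 + 60 + 69)/10 = 63.8000
Numerator Σ_{t=1}^{9}(y_t−ȳ)(y_{t+1}−ȳ) = 66.1600
Denominator Σ(y_t−ȳ)² = 351.6000
r_1 = 66.1600 / 351.6000 = 0.188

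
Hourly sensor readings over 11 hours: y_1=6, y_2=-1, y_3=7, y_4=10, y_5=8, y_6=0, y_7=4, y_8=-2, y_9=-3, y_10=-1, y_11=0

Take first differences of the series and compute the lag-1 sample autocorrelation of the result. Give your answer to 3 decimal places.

-0.296

First differences Δy: -7, 8, 3, -2, -8, 4, -6, -1, 2, 1
Mean of differences = -0.6000
Numerator Σ(Δy_t−Δȳ)(Δy_{t+1}−Δȳ) = -72.3600
Denominator Σ(Δy_t−Δȳ)² = 244.4000
r_1(Δy) = -72.3600 / 244.4000 = -0.296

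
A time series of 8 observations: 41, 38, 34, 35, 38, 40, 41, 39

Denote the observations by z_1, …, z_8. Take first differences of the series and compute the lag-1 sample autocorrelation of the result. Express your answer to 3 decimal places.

0.409

First differences Δz: -3, -4, 1, 3, 2, 1, -2
Mean of differences = -0.2857
Numerator Σ(Δz_t−Δz̄)(Δz_{t+1}−Δz̄) = 17.7755
Denominator Σ(Δz_t−Δz̄)² = 43.4286
r_1(Δz) = 17.7755 / 43.4286 = 0.409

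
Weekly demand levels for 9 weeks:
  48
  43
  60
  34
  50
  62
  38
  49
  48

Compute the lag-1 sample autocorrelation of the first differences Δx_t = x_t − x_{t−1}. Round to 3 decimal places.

First differences Δx: -5, 17, -26, 16, 12, -24, 11, -1
Mean of differences = 0.0000
Numerator Σ(Δx_t−Δx̄)(Δx_{t+1}−Δx̄) = -1314.0000
Denominator Σ(Δx_t−Δx̄)² = 2088.0000
r_1(Δx) = -1314.0000 / 2088.0000 = -0.629

-0.629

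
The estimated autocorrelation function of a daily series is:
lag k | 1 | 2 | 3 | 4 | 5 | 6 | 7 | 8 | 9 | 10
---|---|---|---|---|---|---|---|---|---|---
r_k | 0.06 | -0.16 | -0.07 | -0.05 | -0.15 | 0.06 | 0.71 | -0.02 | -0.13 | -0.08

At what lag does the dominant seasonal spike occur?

The largest autocorrelation is r_7 = 0.71; the remaining lags stay at or below 0.06.
The dominant spike at lag 7 indicates a seasonal period of 7.

7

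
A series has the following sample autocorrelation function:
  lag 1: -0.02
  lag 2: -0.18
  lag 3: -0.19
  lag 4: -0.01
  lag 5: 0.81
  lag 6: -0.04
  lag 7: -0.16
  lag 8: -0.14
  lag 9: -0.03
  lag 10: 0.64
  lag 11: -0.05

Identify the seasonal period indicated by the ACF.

5

The largest autocorrelation is r_5 = 0.81, with a weaker echo at lag 10 (0.64); the remaining lags stay at or below -0.01.
The dominant spike at lag 5 indicates a seasonal period of 5.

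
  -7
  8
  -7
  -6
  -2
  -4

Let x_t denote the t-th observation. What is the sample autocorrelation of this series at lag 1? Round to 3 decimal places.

Mean x̄ = (-7 + 8 − 7 − 6 − 2 − 4)/6 = -3.0000
Deviations from mean: -4.0000, 11.0000, -4.0000, -3.0000, 1.0000, -1.0000
Σ(x_t−x̄)(x_{t+1}−x̄) = (-44.0000) + (-44.0000) + (12.0000) + (-3.0000) + (-1.0000) = -80.0000
Denominator Σ(x_t−x̄)² = 164.0000
r_1 = -80.0000 / 164.0000 = -0.488

-0.488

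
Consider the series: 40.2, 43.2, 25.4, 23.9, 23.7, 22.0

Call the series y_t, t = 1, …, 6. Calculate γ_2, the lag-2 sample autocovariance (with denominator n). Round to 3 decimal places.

-8.776

Mean ȳ = (40.2 + 43.2 + 25.4 + 23.9 + 23.7 + 22.0)/6 = 29.7333
Σ_{t=1}^{4}(y_t−ȳ)(y_{t+2}−ȳ) = -52.6556
γ_2 = -52.6556 / 6 = -8.776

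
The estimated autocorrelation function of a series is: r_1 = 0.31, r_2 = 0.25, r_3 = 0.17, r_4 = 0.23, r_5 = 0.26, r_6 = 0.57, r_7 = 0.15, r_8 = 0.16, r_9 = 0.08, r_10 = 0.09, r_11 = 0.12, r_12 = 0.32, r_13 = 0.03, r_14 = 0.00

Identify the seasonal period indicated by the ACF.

6

The largest autocorrelation is r_6 = 0.57, with a weaker echo at lag 12 (0.32); the remaining lags stay at or below 0.31. The elevated value at lag 1 (0.31), dropping to 0.25 at lag 2, reflects decaying short-term dependence rather than seasonality.
The dominant spike at lag 6 indicates a seasonal period of 6.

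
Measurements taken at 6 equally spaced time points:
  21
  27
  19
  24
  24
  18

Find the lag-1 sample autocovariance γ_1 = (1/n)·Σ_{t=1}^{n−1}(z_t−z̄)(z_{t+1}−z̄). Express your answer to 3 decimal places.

-5.171

Mean z̄ = (21 + 27 + 19 + 24 + 24 + 18)/6 = 22.1667
Deviations: -1.1667, 4.8333, -3.1667, 1.8333, 1.8333, -4.1667
Σ_{t=1}^{5}(z_t−z̄)(z_{t+1}−z̄) = -31.0278
γ_1 = -31.0278 / 6 = -5.171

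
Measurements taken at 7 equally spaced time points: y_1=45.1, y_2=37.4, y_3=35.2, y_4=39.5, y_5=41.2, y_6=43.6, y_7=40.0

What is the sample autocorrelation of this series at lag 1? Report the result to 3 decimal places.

Mean ȳ = (45.1 + 37.4 + 35.2 + 39.5 + 41.2 + 43.6 + 40.0)/7 = 40.2857
Numerator Σ_{t=1}^{6}(y_t−ȳ)(y_{t+1}−ȳ) = 6.1441
Denominator Σ(y_t−ȳ)² = 69.8886
r_1 = 6.1441 / 69.8886 = 0.088

0.088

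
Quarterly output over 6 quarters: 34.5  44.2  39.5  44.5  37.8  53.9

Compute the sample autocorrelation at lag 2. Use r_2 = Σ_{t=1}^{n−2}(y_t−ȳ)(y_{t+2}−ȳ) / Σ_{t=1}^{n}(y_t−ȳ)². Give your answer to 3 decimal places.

0.277

Mean ȳ = (34.5 + 44.2 + 39.5 + 44.5 + 37.8 + 53.9)/6 = 42.4000
Deviations from mean: -7.9000, 1.8000, -2.9000, 2.1000, -4.6000, 11.5000
Σ(y_t−ȳ)(y_{t+2}−ȳ) = (22.9100) + (3.7800) + (13.3400) + (24.1500) = 64.1800
Denominator Σ(y_t−ȳ)² = 231.8800
r_2 = 64.1800 / 231.8800 = 0.277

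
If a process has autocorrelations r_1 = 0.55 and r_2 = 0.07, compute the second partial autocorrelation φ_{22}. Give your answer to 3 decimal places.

φ_{22} = (r_2 − r_1²) / (1 − r_1²)
r_1² = (0.55)² = 0.3025
Numerator = 0.07 − 0.3025 = -0.2325; denominator = 1 − 0.3025 = 0.6975
φ_{22} = -0.2325 / 0.6975 = -0.333

-0.333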